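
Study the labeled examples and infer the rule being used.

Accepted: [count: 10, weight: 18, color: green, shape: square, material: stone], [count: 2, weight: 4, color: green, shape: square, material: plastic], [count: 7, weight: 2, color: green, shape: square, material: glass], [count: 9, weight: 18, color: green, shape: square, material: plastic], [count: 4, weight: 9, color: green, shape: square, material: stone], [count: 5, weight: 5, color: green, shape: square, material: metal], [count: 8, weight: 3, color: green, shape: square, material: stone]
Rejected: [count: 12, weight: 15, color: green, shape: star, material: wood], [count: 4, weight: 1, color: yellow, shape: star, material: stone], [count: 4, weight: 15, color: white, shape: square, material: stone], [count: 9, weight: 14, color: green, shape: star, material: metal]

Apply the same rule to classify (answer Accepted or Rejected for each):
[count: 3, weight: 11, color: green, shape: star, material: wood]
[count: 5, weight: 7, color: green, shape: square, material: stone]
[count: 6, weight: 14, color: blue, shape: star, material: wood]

'Accepted' ⟺ color is green AND shape is square.
[count: 3, weight: 11, color: green, shape: star, material: wood] — color is green, shape is star, hence Rejected.
[count: 5, weight: 7, color: green, shape: square, material: stone] — color is green, shape is square, hence Accepted.
[count: 6, weight: 14, color: blue, shape: star, material: wood] — color is blue, shape is star, hence Rejected.

Rejected, Accepted, Rejected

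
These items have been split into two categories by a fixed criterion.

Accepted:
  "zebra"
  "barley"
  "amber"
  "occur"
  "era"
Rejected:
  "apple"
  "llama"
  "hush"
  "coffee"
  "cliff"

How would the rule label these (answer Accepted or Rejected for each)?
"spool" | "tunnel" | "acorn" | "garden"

Rejected, Rejected, Accepted, Accepted

Every 'Accepted' example satisfies: contains 'r'. None of the 'Rejected' examples do.
"spool" — no 'r', hence Rejected.
"tunnel" — no 'r', hence Rejected.
"acorn" — has 'r', hence Accepted.
"garden" — has 'r', hence Accepted.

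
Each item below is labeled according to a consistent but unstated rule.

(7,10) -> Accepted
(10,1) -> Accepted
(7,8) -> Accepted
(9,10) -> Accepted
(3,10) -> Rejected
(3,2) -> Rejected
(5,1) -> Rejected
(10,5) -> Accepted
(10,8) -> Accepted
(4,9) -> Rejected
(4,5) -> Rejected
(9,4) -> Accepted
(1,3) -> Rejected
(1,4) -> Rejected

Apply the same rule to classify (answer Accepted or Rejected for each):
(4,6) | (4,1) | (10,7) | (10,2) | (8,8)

Rejected, Rejected, Accepted, Accepted, Accepted

A rule that fits every label: first ≥ 7 — true of each 'Accepted' example, false of each 'Rejected' one.
(4,6): Rejected (first 4). (4,1): Rejected (first 4). (10,7): Accepted (first 10). (10,2): Accepted (first 10). (8,8): Accepted (first 8).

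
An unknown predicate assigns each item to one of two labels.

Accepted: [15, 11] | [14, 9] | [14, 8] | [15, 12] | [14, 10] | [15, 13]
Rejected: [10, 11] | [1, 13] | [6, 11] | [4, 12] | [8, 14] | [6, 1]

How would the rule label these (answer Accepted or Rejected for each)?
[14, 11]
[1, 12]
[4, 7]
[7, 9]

The distinguishing property — first ≥ 11 — holds for all the 'Accepted' cases and none of the 'Rejected' cases.
[14, 11]: Accepted (first 14). [1, 12]: Rejected (first 1). [4, 7]: Rejected (first 4). [7, 9]: Rejected (first 7).

Accepted, Rejected, Rejected, Rejected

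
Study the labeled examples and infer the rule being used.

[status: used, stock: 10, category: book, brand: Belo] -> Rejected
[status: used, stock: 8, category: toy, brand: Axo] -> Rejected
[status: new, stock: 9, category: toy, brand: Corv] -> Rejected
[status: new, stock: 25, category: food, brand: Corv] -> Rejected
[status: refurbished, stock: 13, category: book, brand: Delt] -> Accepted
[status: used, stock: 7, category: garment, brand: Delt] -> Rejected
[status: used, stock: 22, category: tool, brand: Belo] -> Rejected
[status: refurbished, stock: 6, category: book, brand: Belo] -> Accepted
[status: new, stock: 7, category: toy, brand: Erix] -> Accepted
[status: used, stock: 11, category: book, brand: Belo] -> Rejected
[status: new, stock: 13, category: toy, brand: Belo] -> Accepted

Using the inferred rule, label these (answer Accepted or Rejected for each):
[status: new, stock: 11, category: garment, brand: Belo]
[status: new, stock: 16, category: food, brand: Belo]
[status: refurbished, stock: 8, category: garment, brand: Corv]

The rule appears to be: brand is not Corv AND status is not used.
[status: new, stock: 11, category: garment, brand: Belo] → brand is Belo, status is new → Accepted. [status: new, stock: 16, category: food, brand: Belo] → brand is Belo, status is new → Accepted. [status: refurbished, stock: 8, category: garment, brand: Corv] → brand is Corv, status is refurbished → Rejected.

Accepted, Accepted, Rejected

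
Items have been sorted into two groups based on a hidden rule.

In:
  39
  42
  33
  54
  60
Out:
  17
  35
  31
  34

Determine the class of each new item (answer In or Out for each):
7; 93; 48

Out, In, In

The common property of the 'In' items is: multiple of 3. No 'Out' item has it.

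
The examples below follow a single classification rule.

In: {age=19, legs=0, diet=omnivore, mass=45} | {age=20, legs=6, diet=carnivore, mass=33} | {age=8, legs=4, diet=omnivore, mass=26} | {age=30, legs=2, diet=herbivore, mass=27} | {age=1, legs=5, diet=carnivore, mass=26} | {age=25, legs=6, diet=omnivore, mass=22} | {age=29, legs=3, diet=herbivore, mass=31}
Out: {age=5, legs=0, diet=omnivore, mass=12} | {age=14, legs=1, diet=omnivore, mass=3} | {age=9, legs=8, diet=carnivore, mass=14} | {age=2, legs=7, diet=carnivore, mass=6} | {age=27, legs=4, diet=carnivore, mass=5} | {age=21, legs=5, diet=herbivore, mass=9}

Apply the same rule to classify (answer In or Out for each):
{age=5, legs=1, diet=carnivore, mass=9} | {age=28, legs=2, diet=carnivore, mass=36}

Out, In

The pattern is that an item is 'In' exactly when: mass ≥ 22.
{age=5, legs=1, diet=carnivore, mass=9}: mass = 9, doesn't match → Out.
{age=28, legs=2, diet=carnivore, mass=36}: mass = 36, has this property → In.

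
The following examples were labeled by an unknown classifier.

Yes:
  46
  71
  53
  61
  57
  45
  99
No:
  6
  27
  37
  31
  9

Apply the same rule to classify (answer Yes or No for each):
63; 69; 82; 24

The rule appears to be: at least 45.
63: 63 ≥ 45, checks out → Yes.
69: 69 ≥ 45, checks out → Yes.
82: 82 ≥ 45, checks out → Yes.
24: 24 < 45, fails this test → No.

Yes, Yes, Yes, No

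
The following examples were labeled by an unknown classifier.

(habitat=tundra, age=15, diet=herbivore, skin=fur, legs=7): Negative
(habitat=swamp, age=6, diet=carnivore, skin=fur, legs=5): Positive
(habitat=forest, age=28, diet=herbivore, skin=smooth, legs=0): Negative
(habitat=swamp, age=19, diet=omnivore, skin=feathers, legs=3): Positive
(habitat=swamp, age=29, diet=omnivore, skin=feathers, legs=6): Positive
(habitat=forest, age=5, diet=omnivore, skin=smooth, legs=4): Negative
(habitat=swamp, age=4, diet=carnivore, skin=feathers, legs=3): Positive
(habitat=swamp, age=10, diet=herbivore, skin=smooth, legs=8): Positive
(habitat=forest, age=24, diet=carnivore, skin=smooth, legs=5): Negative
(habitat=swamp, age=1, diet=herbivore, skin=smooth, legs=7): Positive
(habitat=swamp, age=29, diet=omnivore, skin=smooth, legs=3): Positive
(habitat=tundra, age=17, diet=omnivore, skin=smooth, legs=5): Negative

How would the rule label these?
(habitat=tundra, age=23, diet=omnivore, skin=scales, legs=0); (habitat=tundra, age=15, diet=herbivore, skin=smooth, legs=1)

One predicate separates the groups cleanly: habitat is swamp.

Negative, Negative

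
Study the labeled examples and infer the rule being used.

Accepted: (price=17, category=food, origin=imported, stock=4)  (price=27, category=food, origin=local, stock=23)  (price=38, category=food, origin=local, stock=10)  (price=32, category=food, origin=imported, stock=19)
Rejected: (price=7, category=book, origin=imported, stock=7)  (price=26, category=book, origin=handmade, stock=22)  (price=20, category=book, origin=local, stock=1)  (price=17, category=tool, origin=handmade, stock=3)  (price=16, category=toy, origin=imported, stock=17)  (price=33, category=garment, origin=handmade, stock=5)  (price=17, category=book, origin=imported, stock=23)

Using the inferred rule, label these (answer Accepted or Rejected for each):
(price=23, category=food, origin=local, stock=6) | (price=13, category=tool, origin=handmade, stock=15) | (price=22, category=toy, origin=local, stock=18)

Accepted, Rejected, Rejected

All 'Accepted' examples share one property — category is food — and every 'Rejected' example lacks it.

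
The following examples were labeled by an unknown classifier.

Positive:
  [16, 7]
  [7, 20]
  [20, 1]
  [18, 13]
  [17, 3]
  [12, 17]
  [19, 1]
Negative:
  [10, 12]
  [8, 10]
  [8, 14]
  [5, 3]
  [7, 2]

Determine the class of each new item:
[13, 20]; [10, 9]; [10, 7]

Positive, Negative, Negative

The simplest hypothesis consistent with all the labels is: max ≥ 16.
[13, 20]: Positive (max 20). [10, 9]: Negative (max 10). [10, 7]: Negative (max 10).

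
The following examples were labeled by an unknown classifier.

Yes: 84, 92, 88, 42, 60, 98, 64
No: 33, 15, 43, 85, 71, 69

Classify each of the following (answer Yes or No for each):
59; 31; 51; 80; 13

No, No, No, Yes, No

All 'Yes' examples share one property — even — and every 'No' example lacks it.
59 → 59 is odd → No. 31 → 31 is odd → No. 51 → 51 is odd → No. 80 → 80 is even → Yes. 13 → 13 is odd → No.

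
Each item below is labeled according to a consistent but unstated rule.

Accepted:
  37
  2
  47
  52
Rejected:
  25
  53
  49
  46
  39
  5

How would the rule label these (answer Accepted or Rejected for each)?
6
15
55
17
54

Rejected, Rejected, Rejected, Accepted, Rejected

'Accepted' ⟺ ≡ 2 (mod 5).
6 — 6 mod 5 = 1, hence Rejected.
15 — 15 mod 5 = 0, hence Rejected.
55 — 55 mod 5 = 0, hence Rejected.
17 — 17 mod 5 = 2, hence Accepted.
54 — 54 mod 5 = 4, hence Rejected.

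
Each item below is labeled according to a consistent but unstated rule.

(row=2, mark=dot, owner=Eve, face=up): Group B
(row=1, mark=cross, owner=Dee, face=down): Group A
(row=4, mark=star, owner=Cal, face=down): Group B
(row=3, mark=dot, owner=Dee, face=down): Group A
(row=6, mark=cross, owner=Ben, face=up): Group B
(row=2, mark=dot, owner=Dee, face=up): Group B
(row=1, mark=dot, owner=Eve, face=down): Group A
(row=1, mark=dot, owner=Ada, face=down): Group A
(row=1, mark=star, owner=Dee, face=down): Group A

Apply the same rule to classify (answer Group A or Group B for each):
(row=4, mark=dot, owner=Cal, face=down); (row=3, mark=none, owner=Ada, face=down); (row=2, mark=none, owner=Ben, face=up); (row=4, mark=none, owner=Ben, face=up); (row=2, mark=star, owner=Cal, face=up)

Every 'Group A' example satisfies: row is odd. None of the 'Group B' examples do.
(row=4, mark=dot, owner=Cal, face=down): row = 4, doesn't qualify → Group B.
(row=3, mark=none, owner=Ada, face=down): row = 3, satisfies this → Group A.
(row=2, mark=none, owner=Ben, face=up): row = 2, doesn't qualify → Group B.
(row=4, mark=none, owner=Ben, face=up): row = 4, doesn't qualify → Group B.
(row=2, mark=star, owner=Cal, face=up): row = 2, doesn't qualify → Group B.

Group B, Group A, Group B, Group B, Group B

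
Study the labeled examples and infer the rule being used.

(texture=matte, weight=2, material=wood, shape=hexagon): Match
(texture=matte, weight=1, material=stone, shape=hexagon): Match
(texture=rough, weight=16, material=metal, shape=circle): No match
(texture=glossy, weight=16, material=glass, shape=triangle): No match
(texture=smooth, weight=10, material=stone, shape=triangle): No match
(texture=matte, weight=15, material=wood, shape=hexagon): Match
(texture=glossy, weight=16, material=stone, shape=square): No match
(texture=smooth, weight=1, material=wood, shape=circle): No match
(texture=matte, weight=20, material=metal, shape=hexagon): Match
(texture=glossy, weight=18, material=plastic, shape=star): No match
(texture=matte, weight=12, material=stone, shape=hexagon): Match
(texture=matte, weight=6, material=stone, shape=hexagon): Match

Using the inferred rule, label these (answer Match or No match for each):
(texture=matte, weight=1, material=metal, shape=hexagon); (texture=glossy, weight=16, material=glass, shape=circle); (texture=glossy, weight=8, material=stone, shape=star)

Match, No match, No match

The simplest hypothesis consistent with all the labels is: shape is hexagon.
(texture=matte, weight=1, material=metal, shape=hexagon) → shape is hexagon → Match. (texture=glossy, weight=16, material=glass, shape=circle) → shape is circle → No match. (texture=glossy, weight=8, material=stone, shape=star) → shape is star → No match.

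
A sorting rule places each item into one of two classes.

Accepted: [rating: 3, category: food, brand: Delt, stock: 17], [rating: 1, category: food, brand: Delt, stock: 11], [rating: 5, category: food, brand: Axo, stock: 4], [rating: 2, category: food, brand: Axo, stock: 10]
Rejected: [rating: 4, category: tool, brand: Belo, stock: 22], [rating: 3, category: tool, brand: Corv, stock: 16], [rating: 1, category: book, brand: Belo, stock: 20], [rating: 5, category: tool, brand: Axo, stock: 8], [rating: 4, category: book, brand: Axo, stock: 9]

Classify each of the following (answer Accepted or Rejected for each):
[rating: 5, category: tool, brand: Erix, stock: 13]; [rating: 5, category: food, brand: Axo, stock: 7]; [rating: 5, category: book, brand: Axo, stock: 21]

The simplest hypothesis consistent with all the labels is: category is food.
[rating: 5, category: tool, brand: Erix, stock: 13]: Rejected (category is tool). [rating: 5, category: food, brand: Axo, stock: 7]: Accepted (category is food). [rating: 5, category: book, brand: Axo, stock: 21]: Rejected (category is book).

Rejected, Accepted, Rejected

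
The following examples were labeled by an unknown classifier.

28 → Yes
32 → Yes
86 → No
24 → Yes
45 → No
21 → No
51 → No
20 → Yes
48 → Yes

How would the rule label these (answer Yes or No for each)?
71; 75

No, No

The common property of the 'Yes' items is: multiple of 4. No 'No' item has it.
71 — 71 = 4·17 + 3, hence No.
75 — 75 = 4·18 + 3, hence No.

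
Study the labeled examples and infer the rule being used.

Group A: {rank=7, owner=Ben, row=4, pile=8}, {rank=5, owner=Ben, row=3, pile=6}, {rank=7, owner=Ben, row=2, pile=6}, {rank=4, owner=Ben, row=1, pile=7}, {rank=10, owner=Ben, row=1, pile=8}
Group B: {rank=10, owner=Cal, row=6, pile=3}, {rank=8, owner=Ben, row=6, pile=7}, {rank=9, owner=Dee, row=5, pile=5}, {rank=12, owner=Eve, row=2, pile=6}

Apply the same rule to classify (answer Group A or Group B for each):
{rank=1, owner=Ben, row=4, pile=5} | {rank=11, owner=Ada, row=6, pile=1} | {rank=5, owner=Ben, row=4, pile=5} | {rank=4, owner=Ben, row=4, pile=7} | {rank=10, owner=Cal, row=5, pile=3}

One predicate separates the groups cleanly: owner is Ben AND row ≤ 4.

Group A, Group B, Group A, Group A, Group B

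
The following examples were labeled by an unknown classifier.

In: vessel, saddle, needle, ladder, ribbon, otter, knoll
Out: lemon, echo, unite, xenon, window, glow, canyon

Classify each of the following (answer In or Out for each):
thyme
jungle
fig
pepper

Out, Out, Out, In

The distinguishing property — has a double letter — holds for all the 'In' cases and none of the 'Out' cases.
thyme → no doubled letter → Out. jungle → no doubled letter → Out. fig → no doubled letter → Out. pepper → 'pp' doubled → In.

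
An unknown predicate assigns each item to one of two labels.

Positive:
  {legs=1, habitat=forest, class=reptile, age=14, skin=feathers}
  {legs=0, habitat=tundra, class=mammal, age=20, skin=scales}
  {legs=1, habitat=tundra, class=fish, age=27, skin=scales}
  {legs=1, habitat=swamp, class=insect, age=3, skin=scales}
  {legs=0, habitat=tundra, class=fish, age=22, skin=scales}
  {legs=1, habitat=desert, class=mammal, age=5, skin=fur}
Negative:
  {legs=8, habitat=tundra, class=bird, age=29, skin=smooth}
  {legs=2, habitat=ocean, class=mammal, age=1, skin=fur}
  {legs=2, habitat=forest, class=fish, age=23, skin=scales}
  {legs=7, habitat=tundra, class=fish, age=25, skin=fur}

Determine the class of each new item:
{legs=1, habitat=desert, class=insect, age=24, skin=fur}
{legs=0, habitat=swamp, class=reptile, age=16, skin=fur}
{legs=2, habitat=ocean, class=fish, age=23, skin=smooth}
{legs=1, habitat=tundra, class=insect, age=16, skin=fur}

All 'Positive' examples share one property — legs ≤ 1 — and every 'Negative' example lacks it.
{legs=1, habitat=desert, class=insect, age=24, skin=fur}: legs = 1, meets the rule → Positive. {legs=0, habitat=swamp, class=reptile, age=16, skin=fur}: legs = 0, meets the rule → Positive. {legs=2, habitat=ocean, class=fish, age=23, skin=smooth}: legs = 2, does not satisfy this → Negative. {legs=1, habitat=tundra, class=insect, age=16, skin=fur}: legs = 1, meets the rule → Positive.

Positive, Positive, Negative, Positive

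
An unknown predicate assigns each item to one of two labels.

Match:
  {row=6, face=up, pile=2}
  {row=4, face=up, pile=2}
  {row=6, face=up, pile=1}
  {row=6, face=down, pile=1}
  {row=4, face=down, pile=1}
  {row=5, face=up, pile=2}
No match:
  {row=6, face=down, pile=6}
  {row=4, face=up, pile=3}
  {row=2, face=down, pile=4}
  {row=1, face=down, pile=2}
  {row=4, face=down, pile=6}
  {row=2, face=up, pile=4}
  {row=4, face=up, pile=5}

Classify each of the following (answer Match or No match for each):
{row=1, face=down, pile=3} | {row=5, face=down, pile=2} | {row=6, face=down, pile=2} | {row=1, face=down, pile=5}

No match, Match, Match, No match

The distinguishing property — pile ≤ 2 AND row ≥ 2 — holds for all the 'Match' cases and none of the 'No match' cases.
{row=1, face=down, pile=3}: pile = 3, row = 1, fails this test → No match. {row=5, face=down, pile=2}: pile = 2, row = 5, meets the rule → Match. {row=6, face=down, pile=2}: pile = 2, row = 6, meets the rule → Match. {row=1, face=down, pile=5}: pile = 5, row = 1, fails this test → No match.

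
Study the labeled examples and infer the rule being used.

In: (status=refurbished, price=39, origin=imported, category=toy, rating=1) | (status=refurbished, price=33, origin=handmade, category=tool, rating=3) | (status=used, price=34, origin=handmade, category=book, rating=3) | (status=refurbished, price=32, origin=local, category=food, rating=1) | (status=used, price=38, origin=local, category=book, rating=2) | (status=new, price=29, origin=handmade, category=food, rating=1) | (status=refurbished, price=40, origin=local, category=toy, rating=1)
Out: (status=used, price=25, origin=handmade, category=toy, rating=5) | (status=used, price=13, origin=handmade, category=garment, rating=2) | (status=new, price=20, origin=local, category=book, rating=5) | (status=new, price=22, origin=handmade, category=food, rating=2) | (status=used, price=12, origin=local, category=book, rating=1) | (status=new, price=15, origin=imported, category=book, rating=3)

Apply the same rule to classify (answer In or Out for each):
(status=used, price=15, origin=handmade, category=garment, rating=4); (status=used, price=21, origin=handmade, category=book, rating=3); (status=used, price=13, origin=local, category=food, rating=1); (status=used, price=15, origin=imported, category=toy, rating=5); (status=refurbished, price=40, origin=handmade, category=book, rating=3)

Every 'In' example satisfies: price ≥ 29. None of the 'Out' examples do.
Out: (status=used, price=15, origin=handmade, category=garment, rating=4), since price = 15.
Out: (status=used, price=21, origin=handmade, category=book, rating=3), since price = 21.
Out: (status=used, price=13, origin=local, category=food, rating=1), since price = 13.
Out: (status=used, price=15, origin=imported, category=toy, rating=5), since price = 15.
In: (status=refurbished, price=40, origin=handmade, category=book, rating=3), since price = 40.

Out, Out, Out, Out, In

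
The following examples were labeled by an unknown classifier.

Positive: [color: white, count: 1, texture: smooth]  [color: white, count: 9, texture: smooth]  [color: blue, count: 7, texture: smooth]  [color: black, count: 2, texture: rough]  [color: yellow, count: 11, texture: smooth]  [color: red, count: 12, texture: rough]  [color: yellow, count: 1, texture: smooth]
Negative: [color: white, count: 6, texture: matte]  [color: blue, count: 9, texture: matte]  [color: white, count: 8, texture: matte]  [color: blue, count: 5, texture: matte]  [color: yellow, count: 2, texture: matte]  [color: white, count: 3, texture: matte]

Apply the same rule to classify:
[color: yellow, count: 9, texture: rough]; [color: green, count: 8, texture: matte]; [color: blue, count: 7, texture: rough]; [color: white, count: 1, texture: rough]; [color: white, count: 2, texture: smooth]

Looking at the examples, the only property every 'Positive' case has and every 'Negative' case lacks is: texture is not matte.

Positive, Negative, Positive, Positive, Positive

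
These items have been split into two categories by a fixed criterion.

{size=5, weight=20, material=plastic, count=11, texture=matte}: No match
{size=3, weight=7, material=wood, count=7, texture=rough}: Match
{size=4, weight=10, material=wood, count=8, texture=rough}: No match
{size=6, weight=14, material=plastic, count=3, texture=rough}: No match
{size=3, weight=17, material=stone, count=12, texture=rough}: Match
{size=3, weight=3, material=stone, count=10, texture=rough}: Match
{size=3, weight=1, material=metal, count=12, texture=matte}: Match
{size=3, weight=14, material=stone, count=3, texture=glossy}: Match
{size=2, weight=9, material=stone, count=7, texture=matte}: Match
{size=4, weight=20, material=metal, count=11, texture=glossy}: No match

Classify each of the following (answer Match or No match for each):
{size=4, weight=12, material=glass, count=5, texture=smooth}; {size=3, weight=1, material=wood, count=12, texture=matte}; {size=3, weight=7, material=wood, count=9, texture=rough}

No match, Match, Match

A rule that fits every label: size ≤ 3 — true of each 'Match' example, false of each 'No match' one.
{size=4, weight=12, material=glass, count=5, texture=smooth}: size = 4 — does not fit, so No match.
{size=3, weight=1, material=wood, count=12, texture=matte}: size = 3 — matches, so Match.
{size=3, weight=7, material=wood, count=9, texture=rough}: size = 3 — matches, so Match.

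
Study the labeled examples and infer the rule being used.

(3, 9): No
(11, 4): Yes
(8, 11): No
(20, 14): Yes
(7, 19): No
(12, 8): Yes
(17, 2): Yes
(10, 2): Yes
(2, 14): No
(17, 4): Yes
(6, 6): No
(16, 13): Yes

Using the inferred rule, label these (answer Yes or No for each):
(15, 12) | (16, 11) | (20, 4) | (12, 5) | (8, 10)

Yes, Yes, Yes, Yes, No

The pattern is that an item is 'Yes' exactly when: first > second.
(15, 12): 15 > 12 — has this property, so Yes. (16, 11): 16 > 11 — has this property, so Yes. (20, 4): 20 > 4 — has this property, so Yes. (12, 5): 12 > 5 — has this property, so Yes. (8, 10): 8 < 10 — doesn't match, so No.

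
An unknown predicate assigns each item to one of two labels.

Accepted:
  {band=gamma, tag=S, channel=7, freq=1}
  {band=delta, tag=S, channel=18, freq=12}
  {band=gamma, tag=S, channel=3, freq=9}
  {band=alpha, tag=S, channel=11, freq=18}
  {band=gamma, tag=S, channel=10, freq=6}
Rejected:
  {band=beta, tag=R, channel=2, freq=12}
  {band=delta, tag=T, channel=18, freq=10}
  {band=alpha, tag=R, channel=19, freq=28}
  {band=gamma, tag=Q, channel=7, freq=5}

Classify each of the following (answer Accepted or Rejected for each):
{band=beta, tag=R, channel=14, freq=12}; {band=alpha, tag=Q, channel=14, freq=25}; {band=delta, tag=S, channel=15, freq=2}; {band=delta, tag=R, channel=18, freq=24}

Comparing the two groups points to one rule — tag is S.
{band=beta, tag=R, channel=14, freq=12}: Rejected (tag is R).
{band=alpha, tag=Q, channel=14, freq=25}: Rejected (tag is Q).
{band=delta, tag=S, channel=15, freq=2}: Accepted (tag is S).
{band=delta, tag=R, channel=18, freq=24}: Rejected (tag is R).

Rejected, Rejected, Accepted, Rejected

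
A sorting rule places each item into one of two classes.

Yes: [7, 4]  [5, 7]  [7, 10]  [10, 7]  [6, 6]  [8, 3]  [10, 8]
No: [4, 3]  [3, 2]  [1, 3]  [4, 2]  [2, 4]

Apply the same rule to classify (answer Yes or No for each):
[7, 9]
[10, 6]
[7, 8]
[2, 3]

'Yes' ⟺ sum ≥ 11.
[7, 9] — 7+9 = 16, hence Yes.
[10, 6] — 10+6 = 16, hence Yes.
[7, 8] — 7+8 = 15, hence Yes.
[2, 3] — 2+3 = 5, hence No.

Yes, Yes, Yes, No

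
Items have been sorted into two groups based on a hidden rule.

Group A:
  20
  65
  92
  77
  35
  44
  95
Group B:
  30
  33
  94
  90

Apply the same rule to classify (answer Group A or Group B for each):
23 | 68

Group A, Group A

A rule that fits every label: ≡ 2 (mod 3) — true of each 'Group A' example, false of each 'Group B' one.
Group A: 23, since 23 mod 3 = 2. Group A: 68, since 68 mod 3 = 2.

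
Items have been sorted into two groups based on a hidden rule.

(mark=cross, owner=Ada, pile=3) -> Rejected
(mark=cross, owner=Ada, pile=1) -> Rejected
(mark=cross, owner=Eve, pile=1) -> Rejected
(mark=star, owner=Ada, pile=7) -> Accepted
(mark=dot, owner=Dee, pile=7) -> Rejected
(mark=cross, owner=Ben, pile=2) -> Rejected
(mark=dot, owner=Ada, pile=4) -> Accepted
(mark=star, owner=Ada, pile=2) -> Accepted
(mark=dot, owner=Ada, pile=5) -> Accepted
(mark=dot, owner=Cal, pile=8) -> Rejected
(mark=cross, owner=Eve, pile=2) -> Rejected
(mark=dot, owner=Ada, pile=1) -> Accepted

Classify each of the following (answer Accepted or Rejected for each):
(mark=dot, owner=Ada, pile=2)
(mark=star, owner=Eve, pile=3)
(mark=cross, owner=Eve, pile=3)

The rule appears to be: mark is not cross AND owner is Ada.
(mark=dot, owner=Ada, pile=2): Accepted (mark is dot, owner is Ada). (mark=star, owner=Eve, pile=3): Rejected (mark is star, owner is Eve). (mark=cross, owner=Eve, pile=3): Rejected (mark is cross, owner is Eve).

Accepted, Rejected, Rejected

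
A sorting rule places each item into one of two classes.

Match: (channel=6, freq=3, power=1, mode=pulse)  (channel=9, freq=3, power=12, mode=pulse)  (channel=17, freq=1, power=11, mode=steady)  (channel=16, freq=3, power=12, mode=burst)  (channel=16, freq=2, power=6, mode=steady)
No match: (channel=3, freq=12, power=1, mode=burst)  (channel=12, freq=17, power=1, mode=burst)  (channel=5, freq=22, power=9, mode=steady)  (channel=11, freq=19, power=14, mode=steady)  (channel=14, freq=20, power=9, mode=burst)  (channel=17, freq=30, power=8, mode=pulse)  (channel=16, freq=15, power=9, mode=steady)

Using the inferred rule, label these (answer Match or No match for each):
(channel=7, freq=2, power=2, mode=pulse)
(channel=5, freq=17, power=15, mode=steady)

Match, No match

The classifier is using: freq ≤ 3.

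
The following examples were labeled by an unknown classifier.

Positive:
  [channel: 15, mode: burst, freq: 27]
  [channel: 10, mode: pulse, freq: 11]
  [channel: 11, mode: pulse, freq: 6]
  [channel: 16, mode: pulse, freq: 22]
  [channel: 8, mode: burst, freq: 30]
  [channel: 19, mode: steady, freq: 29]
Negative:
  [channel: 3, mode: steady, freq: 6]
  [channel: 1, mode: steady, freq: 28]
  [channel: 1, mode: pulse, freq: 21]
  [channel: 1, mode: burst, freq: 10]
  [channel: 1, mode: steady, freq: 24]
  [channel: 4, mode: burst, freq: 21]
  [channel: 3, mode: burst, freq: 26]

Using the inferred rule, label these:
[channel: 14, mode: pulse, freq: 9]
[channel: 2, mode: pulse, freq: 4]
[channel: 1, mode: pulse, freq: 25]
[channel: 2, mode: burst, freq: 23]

The simplest hypothesis consistent with all the labels is: channel ≥ 8.
[channel: 14, mode: pulse, freq: 9]: Positive (channel = 14). [channel: 2, mode: pulse, freq: 4]: Negative (channel = 2). [channel: 1, mode: pulse, freq: 25]: Negative (channel = 1). [channel: 2, mode: burst, freq: 23]: Negative (channel = 2).

Positive, Negative, Negative, Negative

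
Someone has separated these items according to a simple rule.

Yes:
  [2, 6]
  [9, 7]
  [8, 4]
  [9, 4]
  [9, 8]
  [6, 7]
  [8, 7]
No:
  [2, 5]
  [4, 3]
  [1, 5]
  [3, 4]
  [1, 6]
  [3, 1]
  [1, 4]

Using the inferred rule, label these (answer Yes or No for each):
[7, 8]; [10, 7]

The simplest hypothesis consistent with all the labels is: sum ≥ 8.
[7, 8] → 7+8 = 15 → Yes.
[10, 7] → 10+7 = 17 → Yes.

Yes, Yes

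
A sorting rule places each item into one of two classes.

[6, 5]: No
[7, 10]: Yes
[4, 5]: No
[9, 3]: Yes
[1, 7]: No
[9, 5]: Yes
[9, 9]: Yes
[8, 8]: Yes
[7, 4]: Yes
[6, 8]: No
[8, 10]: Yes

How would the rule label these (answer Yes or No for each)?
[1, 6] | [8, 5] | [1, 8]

The common property of the 'Yes' items is: first ≥ 7. No 'No' item has it.
[1, 6] — first 1, hence No. [8, 5] — first 8, hence Yes. [1, 8] — first 1, hence No.

No, Yes, No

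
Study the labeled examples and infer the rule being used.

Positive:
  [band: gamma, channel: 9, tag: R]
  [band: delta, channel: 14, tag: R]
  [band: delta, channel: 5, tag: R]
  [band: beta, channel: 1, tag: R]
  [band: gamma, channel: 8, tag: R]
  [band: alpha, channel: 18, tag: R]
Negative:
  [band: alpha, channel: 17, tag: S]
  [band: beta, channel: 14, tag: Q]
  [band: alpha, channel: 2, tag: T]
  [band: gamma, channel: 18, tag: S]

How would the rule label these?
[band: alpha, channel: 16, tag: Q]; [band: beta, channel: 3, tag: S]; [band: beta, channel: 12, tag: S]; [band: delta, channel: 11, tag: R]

Every 'Positive' example satisfies: tag is R. None of the 'Negative' examples do.
[band: alpha, channel: 16, tag: Q] — tag is Q, hence Negative.
[band: beta, channel: 3, tag: S] — tag is S, hence Negative.
[band: beta, channel: 12, tag: S] — tag is S, hence Negative.
[band: delta, channel: 11, tag: R] — tag is R, hence Positive.

Negative, Negative, Negative, Positive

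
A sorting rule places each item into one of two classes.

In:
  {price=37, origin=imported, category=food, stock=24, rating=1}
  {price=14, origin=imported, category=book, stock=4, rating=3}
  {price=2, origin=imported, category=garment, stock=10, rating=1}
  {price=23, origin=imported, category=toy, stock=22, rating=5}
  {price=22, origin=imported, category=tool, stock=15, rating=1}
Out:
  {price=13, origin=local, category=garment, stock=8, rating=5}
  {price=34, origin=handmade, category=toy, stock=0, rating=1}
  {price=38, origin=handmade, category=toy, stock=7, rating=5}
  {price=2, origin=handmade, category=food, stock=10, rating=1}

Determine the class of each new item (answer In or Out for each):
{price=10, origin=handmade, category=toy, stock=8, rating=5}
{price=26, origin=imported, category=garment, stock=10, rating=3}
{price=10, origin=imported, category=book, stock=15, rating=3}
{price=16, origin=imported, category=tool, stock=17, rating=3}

Out, In, In, In

Looking at the examples, the only property every 'In' case has and every 'Out' case lacks is: origin is imported.
{price=10, origin=handmade, category=toy, stock=8, rating=5} → origin is handmade → Out.
{price=26, origin=imported, category=garment, stock=10, rating=3} → origin is imported → In.
{price=10, origin=imported, category=book, stock=15, rating=3} → origin is imported → In.
{price=16, origin=imported, category=tool, stock=17, rating=3} → origin is imported → In.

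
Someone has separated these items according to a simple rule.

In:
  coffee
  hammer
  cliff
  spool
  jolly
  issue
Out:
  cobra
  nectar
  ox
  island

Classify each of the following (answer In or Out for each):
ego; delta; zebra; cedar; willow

Out, Out, Out, Out, In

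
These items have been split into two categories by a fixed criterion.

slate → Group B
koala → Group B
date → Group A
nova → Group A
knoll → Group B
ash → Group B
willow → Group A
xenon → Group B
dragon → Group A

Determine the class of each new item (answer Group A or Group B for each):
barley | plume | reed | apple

Looking at the examples, the only property every 'Group A' case has and every 'Group B' case lacks is: even length.
barley: length 6 — checks out, so Group A.
plume: length 5 — fails the rule, so Group B.
reed: length 4 — checks out, so Group A.
apple: length 5 — fails the rule, so Group B.

Group A, Group B, Group A, Group B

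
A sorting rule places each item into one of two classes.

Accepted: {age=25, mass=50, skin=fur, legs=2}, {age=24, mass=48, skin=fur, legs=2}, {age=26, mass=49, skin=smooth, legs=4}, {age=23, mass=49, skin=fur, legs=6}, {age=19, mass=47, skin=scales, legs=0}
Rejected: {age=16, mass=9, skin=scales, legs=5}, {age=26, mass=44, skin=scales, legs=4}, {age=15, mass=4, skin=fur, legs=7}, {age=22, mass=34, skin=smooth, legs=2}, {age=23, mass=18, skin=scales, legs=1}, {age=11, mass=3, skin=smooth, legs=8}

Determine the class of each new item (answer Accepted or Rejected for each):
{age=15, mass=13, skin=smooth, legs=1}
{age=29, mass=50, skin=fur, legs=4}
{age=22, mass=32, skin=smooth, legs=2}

Rule: mass ≥ 47. This holds for each 'Accepted' example and fails for each 'Rejected' one.

Rejected, Accepted, Rejected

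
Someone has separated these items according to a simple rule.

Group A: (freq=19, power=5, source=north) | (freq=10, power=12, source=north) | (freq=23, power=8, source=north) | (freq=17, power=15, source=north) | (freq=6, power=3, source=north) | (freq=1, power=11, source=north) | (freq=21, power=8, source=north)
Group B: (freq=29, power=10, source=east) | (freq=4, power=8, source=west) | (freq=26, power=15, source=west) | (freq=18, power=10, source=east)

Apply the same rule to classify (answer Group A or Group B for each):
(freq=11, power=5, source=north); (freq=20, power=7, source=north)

Group A, Group A

The distinguishing property — source is north — holds for all the 'Group A' cases and none of the 'Group B' cases.
Group A: (freq=11, power=5, source=north), since source is north. Group A: (freq=20, power=7, source=north), since source is north.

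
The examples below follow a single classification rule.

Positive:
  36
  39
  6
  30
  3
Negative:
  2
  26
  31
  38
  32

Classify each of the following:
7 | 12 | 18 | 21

Negative, Positive, Positive, Positive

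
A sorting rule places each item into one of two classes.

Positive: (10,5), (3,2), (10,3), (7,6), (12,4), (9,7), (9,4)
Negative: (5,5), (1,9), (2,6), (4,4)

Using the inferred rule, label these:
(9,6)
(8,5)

Positive, Positive

The classifier is using: first > second.
Positive: (9,6), since 9 > 6.
Positive: (8,5), since 8 > 5.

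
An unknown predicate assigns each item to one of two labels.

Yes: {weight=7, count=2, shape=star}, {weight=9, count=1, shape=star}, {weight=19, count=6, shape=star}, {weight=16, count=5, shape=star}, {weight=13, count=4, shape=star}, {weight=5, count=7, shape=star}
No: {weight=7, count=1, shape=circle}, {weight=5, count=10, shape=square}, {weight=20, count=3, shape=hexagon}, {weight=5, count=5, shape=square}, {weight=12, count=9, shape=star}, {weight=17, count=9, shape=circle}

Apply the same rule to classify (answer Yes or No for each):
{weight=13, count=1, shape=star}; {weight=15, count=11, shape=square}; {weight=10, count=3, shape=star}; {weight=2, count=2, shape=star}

Yes, No, Yes, Yes

One predicate separates the groups cleanly: shape is star AND count ≤ 7.
{weight=13, count=1, shape=star} → shape is star, count = 1 → Yes.
{weight=15, count=11, shape=square} → shape is square, count = 11 → No.
{weight=10, count=3, shape=star} → shape is star, count = 3 → Yes.
{weight=2, count=2, shape=star} → shape is star, count = 2 → Yes.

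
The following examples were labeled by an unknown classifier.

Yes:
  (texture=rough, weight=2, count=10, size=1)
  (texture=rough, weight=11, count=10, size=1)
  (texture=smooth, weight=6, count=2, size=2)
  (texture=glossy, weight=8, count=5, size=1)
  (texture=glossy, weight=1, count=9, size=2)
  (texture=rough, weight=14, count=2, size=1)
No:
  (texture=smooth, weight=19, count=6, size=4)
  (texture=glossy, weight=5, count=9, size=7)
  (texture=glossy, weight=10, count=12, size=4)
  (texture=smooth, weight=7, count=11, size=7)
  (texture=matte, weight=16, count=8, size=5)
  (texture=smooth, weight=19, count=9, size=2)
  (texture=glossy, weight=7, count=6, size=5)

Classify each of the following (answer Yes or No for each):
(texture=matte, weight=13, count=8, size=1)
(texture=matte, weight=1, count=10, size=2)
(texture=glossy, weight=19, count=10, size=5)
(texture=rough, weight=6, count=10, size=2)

Yes, Yes, No, Yes

The pattern is that an item is 'Yes' exactly when: size ≤ 2 AND weight ≤ 14.
(texture=matte, weight=13, count=8, size=1) — size = 1, weight = 13, hence Yes. (texture=matte, weight=1, count=10, size=2) — size = 2, weight = 1, hence Yes. (texture=glossy, weight=19, count=10, size=5) — size = 5, weight = 19, hence No. (texture=rough, weight=6, count=10, size=2) — size = 2, weight = 6, hence Yes.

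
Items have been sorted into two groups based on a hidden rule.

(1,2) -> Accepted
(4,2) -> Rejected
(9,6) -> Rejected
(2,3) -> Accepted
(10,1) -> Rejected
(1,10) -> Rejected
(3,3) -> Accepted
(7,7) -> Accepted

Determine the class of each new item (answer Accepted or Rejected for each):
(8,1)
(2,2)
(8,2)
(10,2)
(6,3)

The pattern is that an item is 'Accepted' exactly when: |first − second| ≤ 1.
(8,1) — |8−1| = 7, hence Rejected. (2,2) — |2−2| = 0, hence Accepted. (8,2) — |8−2| = 6, hence Rejected. (10,2) — |10−2| = 8, hence Rejected. (6,3) — |6−3| = 3, hence Rejected.

Rejected, Accepted, Rejected, Rejected, Rejected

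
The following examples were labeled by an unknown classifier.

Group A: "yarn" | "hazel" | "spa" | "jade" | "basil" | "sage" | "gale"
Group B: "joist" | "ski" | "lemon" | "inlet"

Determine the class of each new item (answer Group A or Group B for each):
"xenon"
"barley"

The common property of the 'Group A' items is: contains 'a'. No 'Group B' item has it.

Group B, Group A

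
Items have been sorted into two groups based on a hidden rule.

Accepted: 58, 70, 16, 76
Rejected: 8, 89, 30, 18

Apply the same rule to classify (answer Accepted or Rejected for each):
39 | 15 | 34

Rejected, Rejected, Accepted

Every 'Accepted' example satisfies: ≡ 1 (mod 3). None of the 'Rejected' examples do.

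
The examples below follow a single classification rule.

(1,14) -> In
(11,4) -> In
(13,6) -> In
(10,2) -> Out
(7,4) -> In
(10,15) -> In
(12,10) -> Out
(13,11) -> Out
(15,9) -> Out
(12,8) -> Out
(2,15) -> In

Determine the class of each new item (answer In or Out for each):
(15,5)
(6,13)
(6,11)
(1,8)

Out, In, In, In

Checking candidate rules against both groups, what survives is: sum is odd.
(15,5): 15+5 = 20 — fails the rule, so Out.
(6,13): 6+13 = 19 — has this property, so In.
(6,11): 6+11 = 17 — has this property, so In.
(1,8): 1+8 = 9 — has this property, so In.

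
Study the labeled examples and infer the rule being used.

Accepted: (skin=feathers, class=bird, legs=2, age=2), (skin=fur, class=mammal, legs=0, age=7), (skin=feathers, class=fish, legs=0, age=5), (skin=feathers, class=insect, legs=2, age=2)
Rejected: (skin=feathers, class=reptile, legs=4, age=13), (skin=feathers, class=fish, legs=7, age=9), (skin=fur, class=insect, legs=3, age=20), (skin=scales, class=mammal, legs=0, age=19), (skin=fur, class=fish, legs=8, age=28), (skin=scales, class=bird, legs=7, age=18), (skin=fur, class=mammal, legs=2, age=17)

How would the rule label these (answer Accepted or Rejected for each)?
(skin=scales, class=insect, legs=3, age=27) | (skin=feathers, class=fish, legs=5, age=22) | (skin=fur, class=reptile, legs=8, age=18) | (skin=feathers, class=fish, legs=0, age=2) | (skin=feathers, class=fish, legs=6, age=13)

Rejected, Rejected, Rejected, Accepted, Rejected

All 'Accepted' examples share one property — age ≤ 7 — and every 'Rejected' example lacks it.
(skin=scales, class=insect, legs=3, age=27): age = 27, does not satisfy this → Rejected. (skin=feathers, class=fish, legs=5, age=22): age = 22, does not satisfy this → Rejected. (skin=fur, class=reptile, legs=8, age=18): age = 18, does not satisfy this → Rejected. (skin=feathers, class=fish, legs=0, age=2): age = 2, meets the rule → Accepted. (skin=feathers, class=fish, legs=6, age=13): age = 13, does not satisfy this → Rejected.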